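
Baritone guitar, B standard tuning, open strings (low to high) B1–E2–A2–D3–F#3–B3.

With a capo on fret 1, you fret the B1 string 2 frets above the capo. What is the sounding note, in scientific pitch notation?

The capo raises the open B1 by 1 semitone to C2; fretting 2 more gives B1 + 1 + 2 = B1 + 3 semitones = D2.

D2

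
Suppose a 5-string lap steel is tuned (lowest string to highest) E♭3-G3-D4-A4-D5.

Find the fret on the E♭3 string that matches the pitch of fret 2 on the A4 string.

Fret 2 on A4 is MIDI 69 + 2 = 71 (B4). On the E♭3 string (open MIDI 51), that pitch is 71 − 51 = fret 20.

20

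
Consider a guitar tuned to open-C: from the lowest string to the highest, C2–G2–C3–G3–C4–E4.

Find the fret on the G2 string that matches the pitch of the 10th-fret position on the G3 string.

Fret 10 on G3 is MIDI 55 + 10 = 65 (F4). On the G2 string (open MIDI 43), that pitch is 65 − 43 = fret 22.

22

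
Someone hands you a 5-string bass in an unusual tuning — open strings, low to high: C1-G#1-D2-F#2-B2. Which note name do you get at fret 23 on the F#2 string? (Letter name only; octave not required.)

F

Each fret is one semitone, so F#2 + 23 = F.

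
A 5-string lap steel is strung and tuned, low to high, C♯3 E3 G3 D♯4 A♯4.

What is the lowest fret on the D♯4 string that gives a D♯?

From D♯4, count semitones up the chromatic scale until reaching D♯: D# — 0 steps.

0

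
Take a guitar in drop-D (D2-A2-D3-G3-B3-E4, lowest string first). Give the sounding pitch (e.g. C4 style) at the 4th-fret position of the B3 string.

B3 is MIDI 59. Adding 4 gives 63, which is D#4.
(Equivalently spelled Eb4.)

D#4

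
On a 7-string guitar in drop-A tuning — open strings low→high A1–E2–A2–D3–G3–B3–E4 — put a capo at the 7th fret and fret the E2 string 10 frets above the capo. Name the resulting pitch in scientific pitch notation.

A3

The capo raises the open E2 by 7 semitones to B2; fretting 10 more gives E2 + 7 + 10 = E2 + 17 semitones = A3.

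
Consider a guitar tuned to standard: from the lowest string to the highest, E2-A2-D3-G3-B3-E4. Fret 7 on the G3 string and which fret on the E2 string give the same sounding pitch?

Fret 7 on G3 is MIDI 55 + 7 = 62 (D4). On the E2 string (open MIDI 40), that pitch is 62 − 40 = fret 22.

22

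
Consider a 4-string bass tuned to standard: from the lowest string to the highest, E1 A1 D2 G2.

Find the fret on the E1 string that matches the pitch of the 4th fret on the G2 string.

19

G2 at fret 4 is G2 + 4 semitones = B2.
The open E1 string is 15 semitones below the open G2, so the same pitch on the E1 string lies at fret 4 + 15 = 19.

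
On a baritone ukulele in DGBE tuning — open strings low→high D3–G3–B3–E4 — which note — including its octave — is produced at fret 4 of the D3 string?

The open D3 string plus 4 semitones: D–D#–E–F–F#.
No B→C boundary is crossed, so the octave stays at 3.

F♯3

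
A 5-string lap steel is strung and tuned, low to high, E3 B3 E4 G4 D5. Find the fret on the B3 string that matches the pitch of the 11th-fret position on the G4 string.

Fret 11 on G4 is MIDI 67 + 11 = 78 (F#5). On the B3 string (open MIDI 59), that pitch is 78 − 59 = fret 19.

19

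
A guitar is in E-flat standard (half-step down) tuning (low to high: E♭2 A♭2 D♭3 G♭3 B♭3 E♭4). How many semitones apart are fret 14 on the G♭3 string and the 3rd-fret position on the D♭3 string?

G♭3 at fret 14 → A♭4 (MIDI 68); D♭3 at fret 3 → E3 (MIDI 52).
68 − 52 = 16, so the two pitches are 16 semitones apart, with A♭4 the higher.

16 semitones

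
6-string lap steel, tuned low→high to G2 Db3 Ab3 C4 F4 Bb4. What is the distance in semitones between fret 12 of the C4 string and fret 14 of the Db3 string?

C4 at fret 12 → C5 (MIDI 72); Db3 at fret 14 → Eb4 (MIDI 63).
72 − 63 = 9, so the two pitches are 9 semitones apart, with C5 the higher.

9 semitones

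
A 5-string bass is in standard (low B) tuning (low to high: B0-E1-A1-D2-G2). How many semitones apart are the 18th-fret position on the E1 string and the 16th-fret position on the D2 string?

E1 at fret 18 → A♯2 (MIDI 46); D2 at fret 16 → F♯3 (MIDI 54).
46 − 54 = -8, so the two pitches are 8 semitones apart, with F♯3 the higher.

8 semitones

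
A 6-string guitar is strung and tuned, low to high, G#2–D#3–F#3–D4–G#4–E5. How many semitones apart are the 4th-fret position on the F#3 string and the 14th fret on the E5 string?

F#3 at fret 4 → A#3 (MIDI 58); E5 at fret 14 → F#6 (MIDI 90).
58 − 90 = -32, so the two pitches are 32 semitones apart, with F#6 the higher.

32 semitones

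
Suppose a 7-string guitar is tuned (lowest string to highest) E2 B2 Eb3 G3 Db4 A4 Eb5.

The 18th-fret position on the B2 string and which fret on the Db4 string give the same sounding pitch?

Fret 18 on B2 is MIDI 47 + 18 = 65 (F4). On the Db4 string (open MIDI 61), that pitch is 65 − 61 = fret 4.

4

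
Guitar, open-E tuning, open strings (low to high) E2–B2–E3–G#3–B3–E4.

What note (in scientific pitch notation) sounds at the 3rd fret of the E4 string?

Each fret is one semitone, so E4 + 3 = G4.

G4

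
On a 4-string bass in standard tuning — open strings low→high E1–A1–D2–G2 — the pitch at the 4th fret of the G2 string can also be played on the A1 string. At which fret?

Fret 4 on G2 is MIDI 43 + 4 = 47 (B2). On the A1 string (open MIDI 33), that pitch is 47 − 33 = fret 14.

14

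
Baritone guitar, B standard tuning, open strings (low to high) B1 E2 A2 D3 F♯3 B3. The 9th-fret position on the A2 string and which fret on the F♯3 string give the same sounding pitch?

0

A2 at fret 9 is A2 + 9 semitones = F♯3.
The open F♯3 string is 9 semitones above the open A2, so the same pitch on the F♯3 string lies at fret 9 − 9 = 0.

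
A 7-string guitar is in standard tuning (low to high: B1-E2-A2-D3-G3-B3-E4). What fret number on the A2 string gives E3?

7

E3 is 7 semitones above the open A2 (A–A#–B–C–C#–D–D#–E), so it sits at fret 7.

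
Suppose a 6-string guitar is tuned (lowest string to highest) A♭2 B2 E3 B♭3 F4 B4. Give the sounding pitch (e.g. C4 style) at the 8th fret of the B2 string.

B2 is MIDI 47. Adding 8 gives 55, which is G3.

G3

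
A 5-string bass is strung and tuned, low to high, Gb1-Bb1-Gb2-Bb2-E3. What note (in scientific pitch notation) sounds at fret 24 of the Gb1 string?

The open Gb1 string plus 24 semitones: Gb–G–Ab–A–…–E–F–Gb.
The walk passes from B into C 2 times, so the octave number goes from 1 to 3.
(Equivalently spelled F#3.)

Gb3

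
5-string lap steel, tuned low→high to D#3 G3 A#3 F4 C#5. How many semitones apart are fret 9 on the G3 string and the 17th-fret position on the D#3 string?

4 semitones

G3 at fret 9 → E4 (MIDI 64); D#3 at fret 17 → G#4 (MIDI 68).
64 − 68 = -4, so the two pitches are 4 semitones apart, with G#4 the higher.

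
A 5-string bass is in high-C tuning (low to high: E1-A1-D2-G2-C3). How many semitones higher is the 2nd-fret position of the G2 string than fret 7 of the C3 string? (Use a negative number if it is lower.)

G2 at fret 2 → A2 (MIDI 45); C3 at fret 7 → G3 (MIDI 55).
45 − 55 = -10, so the two pitches are 10 semitones apart.

-10 semitones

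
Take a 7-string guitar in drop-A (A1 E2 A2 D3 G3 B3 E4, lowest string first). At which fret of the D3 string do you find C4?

10

C4 is 10 semitones above the open D3 (D–D#–E–F–…–A#–B–C), so it sits at fret 10.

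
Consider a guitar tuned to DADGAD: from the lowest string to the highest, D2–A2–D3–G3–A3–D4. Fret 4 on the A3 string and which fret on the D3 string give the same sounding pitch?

A3 at fret 4 is A3 + 4 semitones = C♯4.
The open D3 string is 7 semitones below the open A3, so the same pitch on the D3 string lies at fret 4 + 7 = 11.

11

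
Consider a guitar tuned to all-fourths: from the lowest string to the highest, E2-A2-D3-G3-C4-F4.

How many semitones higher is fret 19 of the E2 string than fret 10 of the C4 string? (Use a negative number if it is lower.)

-11 semitones

E2 at fret 19 → B3 (MIDI 59); C4 at fret 10 → A#4 (MIDI 70).
59 − 70 = -11, so the two pitches are 11 semitones apart.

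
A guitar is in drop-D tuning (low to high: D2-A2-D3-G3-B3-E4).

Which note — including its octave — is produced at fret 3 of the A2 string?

A2 is MIDI 45. Adding 3 gives 48, which is C3.

C3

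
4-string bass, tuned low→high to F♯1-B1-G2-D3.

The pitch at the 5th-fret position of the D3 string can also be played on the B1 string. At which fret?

20

D3 at fret 5 is D3 + 5 semitones = G3.
The open B1 string is 15 semitones below the open D3, so the same pitch on the B1 string lies at fret 5 + 15 = 20.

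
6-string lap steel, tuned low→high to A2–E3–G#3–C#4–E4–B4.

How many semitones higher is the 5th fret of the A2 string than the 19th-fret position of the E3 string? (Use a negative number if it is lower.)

A2 at fret 5 → D3 (MIDI 50); E3 at fret 19 → B4 (MIDI 71).
50 − 71 = -21, so the two pitches are 21 semitones apart.

-21 semitones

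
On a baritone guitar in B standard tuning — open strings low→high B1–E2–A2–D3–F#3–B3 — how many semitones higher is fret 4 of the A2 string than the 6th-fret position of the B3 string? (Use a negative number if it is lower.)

A2 at fret 4 → C#3 (MIDI 49); B3 at fret 6 → F4 (MIDI 65).
49 − 65 = -16, so the two pitches are 16 semitones apart.

-16 semitones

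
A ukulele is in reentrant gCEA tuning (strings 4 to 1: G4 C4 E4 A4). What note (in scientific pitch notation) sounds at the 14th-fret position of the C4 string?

Each fret is one semitone, so C4 + 14 = D5.

D5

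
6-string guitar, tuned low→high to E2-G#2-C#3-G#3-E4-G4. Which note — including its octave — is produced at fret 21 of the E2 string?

Each fret is one semitone, so E2 + 21 = C#4.

C#4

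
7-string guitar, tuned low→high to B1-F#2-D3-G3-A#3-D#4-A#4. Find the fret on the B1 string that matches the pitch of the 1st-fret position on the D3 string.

16

D3 at fret 1 is D3 + 1 semitone = D#3.
The open B1 string is 15 semitones below the open D3, so the same pitch on the B1 string lies at fret 1 + 15 = 16.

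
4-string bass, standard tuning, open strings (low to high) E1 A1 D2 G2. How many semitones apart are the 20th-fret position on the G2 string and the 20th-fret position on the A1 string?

10 semitones

G2 at fret 20 → D#4 (MIDI 63); A1 at fret 20 → F3 (MIDI 53).
63 − 53 = 10, so the two pitches are 10 semitones apart, with D#4 the higher.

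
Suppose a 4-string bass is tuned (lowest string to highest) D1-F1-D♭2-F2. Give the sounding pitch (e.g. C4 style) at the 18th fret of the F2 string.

B3

Each fret is one semitone, so F2 + 18 = B3.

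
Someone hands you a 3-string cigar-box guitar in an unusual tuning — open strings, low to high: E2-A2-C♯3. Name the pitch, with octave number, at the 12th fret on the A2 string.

A2 is MIDI 45. Adding 12 gives 57, which is A3.

A3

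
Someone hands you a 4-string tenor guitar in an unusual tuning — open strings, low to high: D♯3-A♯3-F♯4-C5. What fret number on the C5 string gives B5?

B5 is 11 semitones above the open C5 (C–C#–D–D#–…–A–A#–B), so it sits at fret 11.

11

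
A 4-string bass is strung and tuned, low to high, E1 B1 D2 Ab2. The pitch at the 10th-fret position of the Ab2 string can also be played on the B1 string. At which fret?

19

Fret 10 on Ab2 is MIDI 44 + 10 = 54 (Gb3). On the B1 string (open MIDI 35), that pitch is 54 − 35 = fret 19.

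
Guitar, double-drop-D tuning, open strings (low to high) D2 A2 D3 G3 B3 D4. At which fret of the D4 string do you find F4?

F4 is 3 semitones above the open D4 (D–D#–E–F), so it sits at fret 3.

3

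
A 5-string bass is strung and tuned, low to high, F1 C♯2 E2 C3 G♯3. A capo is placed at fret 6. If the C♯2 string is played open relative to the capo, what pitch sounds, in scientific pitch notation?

G2

The capo raises the open C♯2 by 6 semitones to G2; fretting 0 more gives C♯2 + 6 + 0 = C♯2 + 6 semitones = G2.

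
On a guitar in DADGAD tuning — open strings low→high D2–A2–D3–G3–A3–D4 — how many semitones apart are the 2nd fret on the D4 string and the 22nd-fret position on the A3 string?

D4 at fret 2 → E4 (MIDI 64); A3 at fret 22 → G5 (MIDI 79).
64 − 79 = -15, so the two pitches are 15 semitones apart, with G5 the higher.

15 semitones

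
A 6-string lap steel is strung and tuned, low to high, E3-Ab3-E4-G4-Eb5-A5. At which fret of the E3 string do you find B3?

B3 is 7 semitones above the open E3 (E–F–Gb–G–Ab–A–Bb–B), so it sits at fret 7.

7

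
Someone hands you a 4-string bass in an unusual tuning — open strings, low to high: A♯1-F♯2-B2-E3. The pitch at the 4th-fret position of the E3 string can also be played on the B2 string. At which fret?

E3 at fret 4 is E3 + 4 semitones = G♯3.
The open B2 string is 5 semitones below the open E3, so the same pitch on the B2 string lies at fret 4 + 5 = 9.

9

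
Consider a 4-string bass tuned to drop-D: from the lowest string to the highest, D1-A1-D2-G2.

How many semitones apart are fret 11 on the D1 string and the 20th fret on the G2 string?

26 semitones

D1 at fret 11 → C♯2 (MIDI 37); G2 at fret 20 → D♯4 (MIDI 63).
37 − 63 = -26, so the two pitches are 26 semitones apart, with D♯4 the higher.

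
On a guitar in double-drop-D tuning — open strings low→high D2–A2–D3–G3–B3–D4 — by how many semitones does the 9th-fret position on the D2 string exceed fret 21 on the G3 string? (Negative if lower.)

D2 at fret 9 → B2 (MIDI 47); G3 at fret 21 → E5 (MIDI 76).
47 − 76 = -29, so the two pitches are 29 semitones apart.

-29 semitones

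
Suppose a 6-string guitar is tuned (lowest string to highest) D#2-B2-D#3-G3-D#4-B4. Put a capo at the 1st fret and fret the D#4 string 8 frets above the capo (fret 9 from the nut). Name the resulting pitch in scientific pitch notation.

The capo raises the open D#4 by 1 semitone to E4; fretting 8 more gives D#4 + 1 + 8 = D#4 + 9 semitones = C5.

C5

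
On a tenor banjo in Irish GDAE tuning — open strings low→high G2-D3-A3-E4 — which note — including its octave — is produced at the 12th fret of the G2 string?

The open G2 string plus 12 semitones: G–G#–A–A#–…–F–F#–G.
The walk passes from B into C once, so the octave number goes from 2 to 3.

G3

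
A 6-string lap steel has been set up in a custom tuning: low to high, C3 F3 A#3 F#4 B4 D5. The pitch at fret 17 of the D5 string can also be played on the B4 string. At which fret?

20

D5 at fret 17 is D5 + 17 semitones = G6.
The open B4 string is 3 semitones below the open D5, so the same pitch on the B4 string lies at fret 17 + 3 = 20.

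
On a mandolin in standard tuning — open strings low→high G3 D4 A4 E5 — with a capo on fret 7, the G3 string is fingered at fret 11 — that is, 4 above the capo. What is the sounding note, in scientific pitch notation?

F♯4

The capo raises the open G3 by 7 semitones to D4; fretting 4 more gives G3 + 7 + 4 = G3 + 11 semitones = F♯4.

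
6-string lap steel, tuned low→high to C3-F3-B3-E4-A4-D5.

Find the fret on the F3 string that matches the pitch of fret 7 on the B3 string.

Fret 7 on B3 is MIDI 59 + 7 = 66 (G♭4). On the F3 string (open MIDI 53), that pitch is 66 − 53 = fret 13.

13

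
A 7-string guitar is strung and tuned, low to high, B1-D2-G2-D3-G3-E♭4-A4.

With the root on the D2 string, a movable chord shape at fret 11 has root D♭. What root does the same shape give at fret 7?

Moving from fret 11 to fret 7 shifts the root by -4 semitones.
D♭ down 4 semitones is A.

A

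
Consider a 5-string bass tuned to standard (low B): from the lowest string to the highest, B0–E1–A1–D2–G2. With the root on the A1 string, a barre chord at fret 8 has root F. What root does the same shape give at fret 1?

A#

Moving from fret 8 to fret 1 shifts the root by -7 semitones.
F down 7 semitones is A#.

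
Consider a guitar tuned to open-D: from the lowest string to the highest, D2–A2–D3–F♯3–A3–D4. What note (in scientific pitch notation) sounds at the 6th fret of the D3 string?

The open D3 string plus 6 semitones: D–D#–E–F–F#–G–G#.
No B→C boundary is crossed, so the octave stays at 3.
(Equivalently spelled A♭3.)

G♯3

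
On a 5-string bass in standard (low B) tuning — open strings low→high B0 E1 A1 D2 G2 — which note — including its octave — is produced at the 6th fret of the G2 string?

C♯3

Each fret is one semitone, so G2 + 6 = C♯3.
(Equivalently spelled D♭3.)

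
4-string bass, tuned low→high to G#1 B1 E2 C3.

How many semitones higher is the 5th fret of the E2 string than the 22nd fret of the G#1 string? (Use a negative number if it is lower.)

E2 at fret 5 → A2 (MIDI 45); G#1 at fret 22 → F#3 (MIDI 54).
45 − 54 = -9, so the two pitches are 9 semitones apart.

-9 semitones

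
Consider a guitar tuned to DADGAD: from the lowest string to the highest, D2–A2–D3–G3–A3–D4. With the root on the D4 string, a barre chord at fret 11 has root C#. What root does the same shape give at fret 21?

Moving from fret 11 to fret 21 shifts the root by 10 semitones.
C# up 10 semitones is B.

B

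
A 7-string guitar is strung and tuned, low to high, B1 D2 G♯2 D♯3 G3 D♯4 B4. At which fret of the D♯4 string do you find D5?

11

D5 is 11 semitones above the open D♯4 (D#–E–F–F#–…–C–C#–D), so it sits at fret 11.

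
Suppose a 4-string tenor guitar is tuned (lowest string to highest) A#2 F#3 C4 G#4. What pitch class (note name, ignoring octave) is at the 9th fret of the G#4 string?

G#4 is MIDI 68. Adding 9 gives 77; 77 mod 12 = 5, i.e. F.

F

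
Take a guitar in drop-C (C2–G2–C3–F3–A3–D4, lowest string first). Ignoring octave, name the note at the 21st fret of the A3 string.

Each fret is one semitone, so A3 + 21 = F#.
(Equivalently spelled Gb.)

F#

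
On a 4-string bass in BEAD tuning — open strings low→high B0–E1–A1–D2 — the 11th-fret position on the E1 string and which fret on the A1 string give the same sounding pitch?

Fret 11 on E1 is MIDI 28 + 11 = 39 (D#2). On the A1 string (open MIDI 33), that pitch is 39 − 33 = fret 6.

6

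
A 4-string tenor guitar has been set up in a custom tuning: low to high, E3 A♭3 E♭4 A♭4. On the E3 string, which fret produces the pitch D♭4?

9

D♭4 is 9 semitones above the open E3 (E–F–Gb–G–Ab–A–Bb–B–C–Db), so it sits at fret 9.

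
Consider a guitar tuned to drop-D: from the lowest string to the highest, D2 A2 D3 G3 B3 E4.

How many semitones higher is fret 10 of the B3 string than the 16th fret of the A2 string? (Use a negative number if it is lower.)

8 semitones

B3 at fret 10 → A4 (MIDI 69); A2 at fret 16 → C#4 (MIDI 61).
69 − 61 = 8, so the two pitches are 8 semitones apart.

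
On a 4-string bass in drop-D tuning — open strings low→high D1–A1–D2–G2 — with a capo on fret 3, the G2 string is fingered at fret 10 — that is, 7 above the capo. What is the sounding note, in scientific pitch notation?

F3

The capo raises the open G2 by 3 semitones to A#2; fretting 7 more gives G2 + 3 + 7 = G2 + 10 semitones = F3.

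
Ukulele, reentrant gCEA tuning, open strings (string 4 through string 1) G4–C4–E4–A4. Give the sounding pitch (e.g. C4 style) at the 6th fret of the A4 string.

D#5

A4 is MIDI 69. Adding 6 gives 75, which is D#5.
(Equivalently spelled Eb5.)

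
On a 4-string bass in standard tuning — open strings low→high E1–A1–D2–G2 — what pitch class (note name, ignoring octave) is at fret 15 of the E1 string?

G

The open E1 string plus 15 semitones: E–F–F#–G–…–F–F#–G.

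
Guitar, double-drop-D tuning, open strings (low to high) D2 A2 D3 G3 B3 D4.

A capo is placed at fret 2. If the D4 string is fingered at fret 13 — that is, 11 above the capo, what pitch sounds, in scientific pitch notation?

The capo raises the open D4 by 2 semitones to E4; fretting 11 more gives D4 + 2 + 11 = D4 + 13 semitones = D#5.
(Also written Eb.)

D#5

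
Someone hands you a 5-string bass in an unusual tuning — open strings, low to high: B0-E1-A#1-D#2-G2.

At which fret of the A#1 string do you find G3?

G3 is 21 semitones above the open A#1 (A#–B–C–C#–…–F–F#–G), so it sits at fret 21.

21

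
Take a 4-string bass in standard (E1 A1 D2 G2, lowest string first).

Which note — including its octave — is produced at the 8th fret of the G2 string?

The open G2 string plus 8 semitones: G–G#–A–A#–B–C–C#–D–D#.
The walk passes from B into C once, so the octave number goes from 2 to 3.
(Equivalently spelled Eb3.)

D#3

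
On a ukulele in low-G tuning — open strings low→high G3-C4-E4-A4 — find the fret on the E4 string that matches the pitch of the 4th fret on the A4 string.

A4 at fret 4 is A4 + 4 semitones = C♯5.
The open E4 string is 5 semitones below the open A4, so the same pitch on the E4 string lies at fret 4 + 5 = 9.

9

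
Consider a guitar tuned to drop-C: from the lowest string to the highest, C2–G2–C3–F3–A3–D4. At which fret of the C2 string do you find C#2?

1

C#2 is 1 semitone above the open C2 (C–C#), so it sits at fret 1.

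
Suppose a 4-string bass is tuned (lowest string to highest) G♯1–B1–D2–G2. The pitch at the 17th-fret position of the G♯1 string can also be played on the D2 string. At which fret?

11

Fret 17 on G♯1 is MIDI 32 + 17 = 49 (C♯3). On the D2 string (open MIDI 38), that pitch is 49 − 38 = fret 11.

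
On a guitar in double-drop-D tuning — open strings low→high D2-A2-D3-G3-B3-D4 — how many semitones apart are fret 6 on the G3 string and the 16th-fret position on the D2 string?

G3 at fret 6 → C♯4 (MIDI 61); D2 at fret 16 → F♯3 (MIDI 54).
61 − 54 = 7, so the two pitches are 7 semitones apart, with C♯4 the higher.

7 semitones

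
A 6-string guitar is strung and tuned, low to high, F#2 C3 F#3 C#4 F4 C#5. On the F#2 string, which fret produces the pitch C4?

18

C4 is 18 semitones above the open F#2 (F#–G–G#–A–…–A#–B–C), so it sits at fret 18.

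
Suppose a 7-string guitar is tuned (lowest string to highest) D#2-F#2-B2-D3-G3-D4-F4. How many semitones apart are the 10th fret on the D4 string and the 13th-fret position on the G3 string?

4 semitones

D4 at fret 10 → C5 (MIDI 72); G3 at fret 13 → G#4 (MIDI 68).
72 − 68 = 4, so the two pitches are 4 semitones apart, with C5 the higher.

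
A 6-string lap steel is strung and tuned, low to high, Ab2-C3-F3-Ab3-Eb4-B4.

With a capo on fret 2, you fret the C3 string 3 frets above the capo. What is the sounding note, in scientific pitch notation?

F3

The capo raises the open C3 by 2 semitones to D3; fretting 3 more gives C3 + 2 + 3 = C3 + 5 semitones = F3.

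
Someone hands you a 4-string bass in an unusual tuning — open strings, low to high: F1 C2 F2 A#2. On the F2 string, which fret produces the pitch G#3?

G#3 is 15 semitones above the open F2 (F–F#–G–G#–…–F#–G–G#), so it sits at fret 15.

15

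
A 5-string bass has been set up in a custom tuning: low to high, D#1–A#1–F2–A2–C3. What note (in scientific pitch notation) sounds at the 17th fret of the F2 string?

A#3

Each fret is one semitone, so F2 + 17 = A#3.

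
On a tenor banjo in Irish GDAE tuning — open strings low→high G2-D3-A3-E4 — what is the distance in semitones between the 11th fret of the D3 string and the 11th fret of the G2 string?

7 semitones

D3 at fret 11 → C#4 (MIDI 61); G2 at fret 11 → F#3 (MIDI 54).
61 − 54 = 7, so the two pitches are 7 semitones apart, with C#4 the higher.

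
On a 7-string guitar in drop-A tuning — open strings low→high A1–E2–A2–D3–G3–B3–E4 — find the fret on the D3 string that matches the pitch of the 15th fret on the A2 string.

A2 at fret 15 is A2 + 15 semitones = C4.
The open D3 string is 5 semitones above the open A2, so the same pitch on the D3 string lies at fret 15 − 5 = 10.

10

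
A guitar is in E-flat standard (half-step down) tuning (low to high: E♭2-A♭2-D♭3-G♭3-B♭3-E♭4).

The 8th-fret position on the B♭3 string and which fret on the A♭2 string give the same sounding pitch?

22

B♭3 at fret 8 is B♭3 + 8 semitones = G♭4.
The open A♭2 string is 14 semitones below the open B♭3, so the same pitch on the A♭2 string lies at fret 8 + 14 = 22.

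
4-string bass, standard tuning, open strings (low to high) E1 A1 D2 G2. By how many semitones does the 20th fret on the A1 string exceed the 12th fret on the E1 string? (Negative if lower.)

13 semitones

A1 at fret 20 → F3 (MIDI 53); E1 at fret 12 → E2 (MIDI 40).
53 − 40 = 13, so the two pitches are 13 semitones apart.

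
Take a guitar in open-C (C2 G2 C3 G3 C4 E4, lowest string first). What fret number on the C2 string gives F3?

17

F3 is 17 semitones above the open C2 (C–C#–D–D#–…–D#–E–F), so it sits at fret 17.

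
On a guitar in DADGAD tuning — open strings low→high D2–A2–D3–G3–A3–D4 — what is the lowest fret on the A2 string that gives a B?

2

From A2, count semitones up the chromatic scale until reaching B: A–A#–B — 2 steps.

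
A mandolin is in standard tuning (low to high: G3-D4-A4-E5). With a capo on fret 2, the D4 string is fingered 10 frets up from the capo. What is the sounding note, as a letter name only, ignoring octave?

D

The capo raises the open D4 by 2 semitones to E4; fretting 10 more gives D4 + 2 + 10 = D4 + 12 semitones, landing on D.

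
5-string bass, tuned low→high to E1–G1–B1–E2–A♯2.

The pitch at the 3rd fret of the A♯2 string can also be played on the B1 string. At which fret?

14

Fret 3 on A♯2 is MIDI 46 + 3 = 49 (C♯3). On the B1 string (open MIDI 35), that pitch is 49 − 35 = fret 14.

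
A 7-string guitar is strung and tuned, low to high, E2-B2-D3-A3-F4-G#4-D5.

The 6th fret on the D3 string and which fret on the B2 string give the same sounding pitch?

D3 at fret 6 is D3 + 6 semitones = G#3.
The open B2 string is 3 semitones below the open D3, so the same pitch on the B2 string lies at fret 6 + 3 = 9.

9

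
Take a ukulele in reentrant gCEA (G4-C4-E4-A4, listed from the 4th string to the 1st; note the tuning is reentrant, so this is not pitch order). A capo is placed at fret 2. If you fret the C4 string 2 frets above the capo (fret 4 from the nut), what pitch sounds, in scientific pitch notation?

The capo raises the open C4 by 2 semitones to D4; fretting 2 more gives C4 + 2 + 2 = C4 + 4 semitones = E4.

E4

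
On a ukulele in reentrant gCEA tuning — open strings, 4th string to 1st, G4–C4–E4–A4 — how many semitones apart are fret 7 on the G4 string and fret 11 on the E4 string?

1 semitone

G4 at fret 7 → D5 (MIDI 74); E4 at fret 11 → D♯5 (MIDI 75).
74 − 75 = -1, so the two pitches are 1 semitone apart, with D♯5 the higher.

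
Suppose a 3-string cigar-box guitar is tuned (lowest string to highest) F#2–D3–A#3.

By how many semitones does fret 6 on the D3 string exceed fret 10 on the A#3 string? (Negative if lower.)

D3 at fret 6 → G#3 (MIDI 56); A#3 at fret 10 → G#4 (MIDI 68).
56 − 68 = -12, so the two pitches are 12 semitones apart.

-12 semitones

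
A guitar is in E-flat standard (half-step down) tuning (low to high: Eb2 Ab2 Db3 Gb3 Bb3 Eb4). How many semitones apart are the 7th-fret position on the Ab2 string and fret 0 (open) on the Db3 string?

Ab2 at fret 7 → Eb3 (MIDI 51); Db3 at fret 0 → Db3 (MIDI 49).
51 − 49 = 2, so the two pitches are 2 semitones apart, with Eb3 the higher.

2 semitones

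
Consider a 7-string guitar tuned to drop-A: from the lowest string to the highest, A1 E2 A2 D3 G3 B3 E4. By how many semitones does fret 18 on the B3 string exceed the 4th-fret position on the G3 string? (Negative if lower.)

18 semitones

B3 at fret 18 → F5 (MIDI 77); G3 at fret 4 → B3 (MIDI 59).
77 − 59 = 18, so the two pitches are 18 semitones apart.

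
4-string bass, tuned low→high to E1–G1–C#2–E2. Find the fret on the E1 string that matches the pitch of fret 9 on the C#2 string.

Fret 9 on C#2 is MIDI 37 + 9 = 46 (A#2). On the E1 string (open MIDI 28), that pitch is 46 − 28 = fret 18.

18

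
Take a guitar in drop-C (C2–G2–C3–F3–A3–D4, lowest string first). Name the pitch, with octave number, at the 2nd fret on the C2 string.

D2

The open C2 string plus 2 semitones: C–C#–D.
No B→C boundary is crossed, so the octave stays at 2.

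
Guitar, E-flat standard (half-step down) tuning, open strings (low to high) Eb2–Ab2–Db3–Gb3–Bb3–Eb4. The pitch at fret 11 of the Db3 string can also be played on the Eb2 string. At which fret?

21

Fret 11 on Db3 is MIDI 49 + 11 = 60 (C4). On the Eb2 string (open MIDI 39), that pitch is 60 − 39 = fret 21.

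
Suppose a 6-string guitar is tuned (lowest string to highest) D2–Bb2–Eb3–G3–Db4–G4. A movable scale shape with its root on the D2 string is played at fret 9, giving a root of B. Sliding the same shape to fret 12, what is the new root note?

D

Moving from fret 9 to fret 12 shifts the root by 3 semitones.
B up 3 semitones is D.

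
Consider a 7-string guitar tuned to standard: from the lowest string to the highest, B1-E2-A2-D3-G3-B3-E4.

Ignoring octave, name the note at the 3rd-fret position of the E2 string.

G

E2 is MIDI 40. Adding 3 gives 43; 43 mod 12 = 7, i.e. G.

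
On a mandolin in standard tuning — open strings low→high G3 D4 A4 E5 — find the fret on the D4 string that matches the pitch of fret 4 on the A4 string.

11

A4 at fret 4 is A4 + 4 semitones = C#5.
The open D4 string is 7 semitones below the open A4, so the same pitch on the D4 string lies at fret 4 + 7 = 11.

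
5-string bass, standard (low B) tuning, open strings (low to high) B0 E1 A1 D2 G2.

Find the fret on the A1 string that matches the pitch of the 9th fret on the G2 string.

19

Fret 9 on G2 is MIDI 43 + 9 = 52 (E3). On the A1 string (open MIDI 33), that pitch is 52 − 33 = fret 19.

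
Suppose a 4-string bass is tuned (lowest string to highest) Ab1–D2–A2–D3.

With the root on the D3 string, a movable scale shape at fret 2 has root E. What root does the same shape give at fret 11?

Moving from fret 2 to fret 11 shifts the root by 9 semitones.
E up 9 semitones is Db.

Db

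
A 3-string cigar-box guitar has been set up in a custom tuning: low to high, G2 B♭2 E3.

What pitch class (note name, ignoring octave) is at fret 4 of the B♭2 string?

D

The open B♭2 string plus 4 semitones: Bb–B–C–Db–D.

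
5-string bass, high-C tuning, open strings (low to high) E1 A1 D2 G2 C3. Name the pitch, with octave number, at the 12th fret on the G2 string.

G3

Each fret is one semitone, so G2 + 12 = G3.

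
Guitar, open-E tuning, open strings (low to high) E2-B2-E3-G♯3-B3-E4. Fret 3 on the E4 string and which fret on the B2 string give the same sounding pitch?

Fret 3 on E4 is MIDI 64 + 3 = 67 (G4). On the B2 string (open MIDI 47), that pitch is 67 − 47 = fret 20.

20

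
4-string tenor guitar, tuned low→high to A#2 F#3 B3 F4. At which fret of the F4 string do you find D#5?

D#5 is 10 semitones above the open F4 (F–F#–G–G#–…–C#–D–D#), so it sits at fret 10.

10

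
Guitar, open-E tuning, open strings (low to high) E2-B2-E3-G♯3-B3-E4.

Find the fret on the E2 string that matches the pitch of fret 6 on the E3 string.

Fret 6 on E3 is MIDI 52 + 6 = 58 (A♯3). On the E2 string (open MIDI 40), that pitch is 58 − 40 = fret 18.

18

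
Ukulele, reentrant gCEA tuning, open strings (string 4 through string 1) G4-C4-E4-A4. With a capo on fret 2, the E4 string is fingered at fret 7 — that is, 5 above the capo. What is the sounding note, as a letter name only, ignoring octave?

B

The capo raises the open E4 by 2 semitones to F♯4; fretting 5 more gives E4 + 2 + 5 = E4 + 7 semitones, landing on B.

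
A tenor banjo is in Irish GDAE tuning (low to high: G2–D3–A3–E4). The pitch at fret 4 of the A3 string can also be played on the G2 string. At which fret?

Fret 4 on A3 is MIDI 57 + 4 = 61 (C♯4). On the G2 string (open MIDI 43), that pitch is 61 − 43 = fret 18.

18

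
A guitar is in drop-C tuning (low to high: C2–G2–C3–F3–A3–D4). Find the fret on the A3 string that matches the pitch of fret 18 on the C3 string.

9

Fret 18 on C3 is MIDI 48 + 18 = 66 (F♯4). On the A3 string (open MIDI 57), that pitch is 66 − 57 = fret 9.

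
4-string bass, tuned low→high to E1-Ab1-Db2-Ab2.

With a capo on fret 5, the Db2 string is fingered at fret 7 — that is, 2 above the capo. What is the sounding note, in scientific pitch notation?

The capo raises the open Db2 by 5 semitones to Gb2; fretting 2 more gives Db2 + 5 + 2 = Db2 + 7 semitones = Ab2.
(Also written G#.)

Ab2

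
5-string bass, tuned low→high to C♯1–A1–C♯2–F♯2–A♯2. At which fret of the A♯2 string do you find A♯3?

12

A♯3 is 12 semitones above the open A♯2 (A#–B–C–C#–…–G#–A–A#), so it sits at fret 12.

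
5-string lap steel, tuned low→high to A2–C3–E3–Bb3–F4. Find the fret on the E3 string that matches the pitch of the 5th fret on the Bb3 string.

Fret 5 on Bb3 is MIDI 58 + 5 = 63 (Eb4). On the E3 string (open MIDI 52), that pitch is 63 − 52 = fret 11.

11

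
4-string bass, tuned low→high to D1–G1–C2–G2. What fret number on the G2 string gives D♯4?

20

D♯4 is 20 semitones above the open G2 (G–G#–A–A#–…–C#–D–D#), so it sits at fret 20.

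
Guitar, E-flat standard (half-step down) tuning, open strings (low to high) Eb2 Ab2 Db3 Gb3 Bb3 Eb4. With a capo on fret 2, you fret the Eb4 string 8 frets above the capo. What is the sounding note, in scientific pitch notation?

Db5

The capo raises the open Eb4 by 2 semitones to F4; fretting 8 more gives Eb4 + 2 + 8 = Eb4 + 10 semitones = Db5.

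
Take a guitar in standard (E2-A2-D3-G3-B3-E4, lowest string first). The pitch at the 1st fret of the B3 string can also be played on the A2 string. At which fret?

B3 at fret 1 is B3 + 1 semitone = C4.
The open A2 string is 14 semitones below the open B3, so the same pitch on the A2 string lies at fret 1 + 14 = 15.

15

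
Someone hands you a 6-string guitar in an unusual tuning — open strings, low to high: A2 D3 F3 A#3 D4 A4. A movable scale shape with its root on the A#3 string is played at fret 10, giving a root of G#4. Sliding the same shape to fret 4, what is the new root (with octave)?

D4

Moving from fret 10 to fret 4 shifts the root by -6 semitones.
G#4 down 6 semitones is D4.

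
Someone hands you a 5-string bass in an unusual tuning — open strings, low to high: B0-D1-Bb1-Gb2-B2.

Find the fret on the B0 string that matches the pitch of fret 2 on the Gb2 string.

Gb2 at fret 2 is Gb2 + 2 semitones = Ab2.
The open B0 string is 19 semitones below the open Gb2, so the same pitch on the B0 string lies at fret 2 + 19 = 21.

21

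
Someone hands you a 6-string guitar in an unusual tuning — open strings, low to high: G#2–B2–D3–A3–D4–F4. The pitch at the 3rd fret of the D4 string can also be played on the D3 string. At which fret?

15

D4 at fret 3 is D4 + 3 semitones = F4.
The open D3 string is 12 semitones below the open D4, so the same pitch on the D3 string lies at fret 3 + 12 = 15.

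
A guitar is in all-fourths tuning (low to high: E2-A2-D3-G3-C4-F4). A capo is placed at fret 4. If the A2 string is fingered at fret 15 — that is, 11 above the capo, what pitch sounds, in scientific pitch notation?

The capo raises the open A2 by 4 semitones to C#3; fretting 11 more gives A2 + 4 + 11 = A2 + 15 semitones = C4.

C4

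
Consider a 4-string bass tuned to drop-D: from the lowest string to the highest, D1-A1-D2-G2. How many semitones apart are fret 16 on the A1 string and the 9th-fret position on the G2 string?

3 semitones

A1 at fret 16 → C#3 (MIDI 49); G2 at fret 9 → E3 (MIDI 52).
49 − 52 = -3, so the two pitches are 3 semitones apart, with E3 the higher.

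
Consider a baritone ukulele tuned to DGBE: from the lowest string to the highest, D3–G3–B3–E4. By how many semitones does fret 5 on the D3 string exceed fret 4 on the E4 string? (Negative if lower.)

D3 at fret 5 → G3 (MIDI 55); E4 at fret 4 → G♯4 (MIDI 68).
55 − 68 = -13, so the two pitches are 13 semitones apart.

-13 semitones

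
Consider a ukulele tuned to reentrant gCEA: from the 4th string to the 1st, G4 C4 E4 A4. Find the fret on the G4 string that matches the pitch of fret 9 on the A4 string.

Fret 9 on A4 is MIDI 69 + 9 = 78 (F#5). On the G4 string (open MIDI 67), that pitch is 78 − 67 = fret 11.

11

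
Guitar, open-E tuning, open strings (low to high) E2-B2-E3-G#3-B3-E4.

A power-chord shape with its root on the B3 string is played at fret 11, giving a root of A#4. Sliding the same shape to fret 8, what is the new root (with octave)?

G4

Moving from fret 11 to fret 8 shifts the root by -3 semitones.
A#4 down 3 semitones is G4.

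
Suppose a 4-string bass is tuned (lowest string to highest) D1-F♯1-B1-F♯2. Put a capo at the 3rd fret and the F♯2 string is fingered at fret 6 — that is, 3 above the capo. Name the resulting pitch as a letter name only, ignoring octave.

The capo raises the open F♯2 by 3 semitones to A2; fretting 3 more gives F♯2 + 3 + 3 = F♯2 + 6 semitones, landing on C.

C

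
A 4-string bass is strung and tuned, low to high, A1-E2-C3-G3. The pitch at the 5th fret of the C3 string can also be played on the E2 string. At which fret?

13

C3 at fret 5 is C3 + 5 semitones = F3.
The open E2 string is 8 semitones below the open C3, so the same pitch on the E2 string lies at fret 5 + 8 = 13.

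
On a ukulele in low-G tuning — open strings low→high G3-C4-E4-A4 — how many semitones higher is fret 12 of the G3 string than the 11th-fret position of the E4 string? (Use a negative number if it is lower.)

G3 at fret 12 → G4 (MIDI 67); E4 at fret 11 → D#5 (MIDI 75).
67 − 75 = -8, so the two pitches are 8 semitones apart.

-8 semitones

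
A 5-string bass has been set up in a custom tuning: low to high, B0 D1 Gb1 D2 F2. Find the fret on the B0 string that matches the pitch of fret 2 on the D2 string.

17

D2 at fret 2 is D2 + 2 semitones = E2.
The open B0 string is 15 semitones below the open D2, so the same pitch on the B0 string lies at fret 2 + 15 = 17.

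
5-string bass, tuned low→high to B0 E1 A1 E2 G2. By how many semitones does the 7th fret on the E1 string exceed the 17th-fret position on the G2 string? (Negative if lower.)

E1 at fret 7 → B1 (MIDI 35); G2 at fret 17 → C4 (MIDI 60).
35 − 60 = -25, so the two pitches are 25 semitones apart.

-25 semitones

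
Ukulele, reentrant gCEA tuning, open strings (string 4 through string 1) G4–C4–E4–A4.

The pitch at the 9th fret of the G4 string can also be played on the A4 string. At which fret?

7

Fret 9 on G4 is MIDI 67 + 9 = 76 (E5). On the A4 string (open MIDI 69), that pitch is 76 − 69 = fret 7.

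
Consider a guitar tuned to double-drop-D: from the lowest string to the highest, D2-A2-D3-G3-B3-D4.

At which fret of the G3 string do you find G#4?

G#4 is 13 semitones above the open G3 (G–G#–A–A#–…–F#–G–G#), so it sits at fret 13.

13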